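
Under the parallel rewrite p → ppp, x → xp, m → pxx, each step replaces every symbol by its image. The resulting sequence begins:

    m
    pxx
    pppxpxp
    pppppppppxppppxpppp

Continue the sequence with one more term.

pppppppppppppppppppppppppppxpppppppppppppxppppppppppppp

φ(pppppppppxppppxpppp) expands symbol-by-symbol to ppp ppp ppp ppp ppp ppp ppp ppp ppp xp ppp ppp ppp ppp xp ppp ppp ppp ppp; joining the 19 pieces gives the next term.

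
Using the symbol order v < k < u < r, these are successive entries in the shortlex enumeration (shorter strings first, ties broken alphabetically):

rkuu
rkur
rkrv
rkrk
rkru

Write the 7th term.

ruvv

Continuing the enumeration 2 steps past rkru: rkru → rkrr → (answer).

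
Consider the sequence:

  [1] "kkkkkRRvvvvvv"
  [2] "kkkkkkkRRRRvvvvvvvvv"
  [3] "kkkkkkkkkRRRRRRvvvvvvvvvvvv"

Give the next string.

kkkkkkkkkkkRRRRRRRRvvvvvvvvvvvvvvv

The n-th term is 2n+3 k's then 2n R's then 3n+3 v's (n = 1, 2, …).
Setting n = 4 gives 11, 8, 15 characters in each block.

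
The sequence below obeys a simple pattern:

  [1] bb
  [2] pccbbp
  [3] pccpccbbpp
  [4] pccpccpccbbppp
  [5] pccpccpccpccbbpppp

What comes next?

s(k+1) = pcc·s(k)·p, so each term gains pcc as a prefix and p as a suffix.
So the next term is pcc·pccpccpccpccbbpppp·p.

pccpccpccpccpccbbppppp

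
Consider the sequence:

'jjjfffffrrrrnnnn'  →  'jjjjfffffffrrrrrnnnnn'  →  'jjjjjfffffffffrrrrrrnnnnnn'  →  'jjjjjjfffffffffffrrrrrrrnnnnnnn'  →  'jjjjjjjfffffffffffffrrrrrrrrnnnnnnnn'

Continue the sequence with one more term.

jjjjjjjjfffffffffffffffrrrrrrrrrnnnnnnnnn

Reading off run lengths: j runs 3, 4, 5, 6, 7; f runs 5, 7, 9, 11, 13; r runs 4, 5, 6, 7, 8; n runs 4, 5, 6, 7, 8 — each is linear in n, where the shown terms are n = 3, 4, 5, 6, 7.
For the next term, n = 8, so the run lengths are 8, 15, 9, 9.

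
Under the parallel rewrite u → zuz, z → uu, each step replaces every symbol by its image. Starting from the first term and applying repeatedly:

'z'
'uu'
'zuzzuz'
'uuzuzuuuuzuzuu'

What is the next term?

Rewriting the 14 symbols of uuzuzuuuuzuzuu one by one yields zuz zuz uu zuz uu zuz zuz zuz zuz uu zuz uu zuz zuz; concatenated:

zuzzuzuuzuzuuzuzzuzzuzzuzuuzuzuuzuzzuz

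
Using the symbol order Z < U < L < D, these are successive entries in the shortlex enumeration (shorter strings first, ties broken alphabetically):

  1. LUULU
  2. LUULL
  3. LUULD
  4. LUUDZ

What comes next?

LUUDU

Find the rightmost character of LUUDZ below D, bump it to the next letter, and reset everything to its right to Z.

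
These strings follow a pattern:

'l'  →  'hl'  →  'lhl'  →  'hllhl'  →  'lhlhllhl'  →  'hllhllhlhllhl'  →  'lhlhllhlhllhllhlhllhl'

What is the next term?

hllhllhlhllhllhlhllhlhllhllhlhllhl

This is a Fibonacci-style word recurrence s(k) = s(k−2)·s(k−1): e.g. l·hl = lhl.
So term 8 is hllhllhlhllhl·lhlhllhlhllhllhlhllhl.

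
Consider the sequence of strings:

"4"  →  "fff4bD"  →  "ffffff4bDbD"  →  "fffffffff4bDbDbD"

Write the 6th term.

Every step adds fff to the front and bD to the end of the previous string.
From fffffffff4bDbDbD, 2 further steps: fffffffff4bDbDbD → ffffffffffff4bDbDbDbD → (answer).

fffffffffffffff4bDbDbDbDbD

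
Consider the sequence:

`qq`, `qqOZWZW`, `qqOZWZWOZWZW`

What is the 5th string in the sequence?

qqOZWZWOZWZWOZWZWOZWZW

The strings grow by a fixed suffix OZWZW each time.
From qqOZWZWOZWZW, 2 further steps: qqOZWZWOZWZW → qqOZWZWOZWZWOZWZW → (answer).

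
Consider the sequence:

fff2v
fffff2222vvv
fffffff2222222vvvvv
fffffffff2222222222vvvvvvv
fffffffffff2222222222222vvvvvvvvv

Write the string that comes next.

fffffffffffff2222222222222222vvvvvvvvvvv

Each string has the form f^{2n+1} 2^{3n-2} v^{2n-1} (n = 1, 2, …).
At n = 6 the blocks have lengths 13, 16, 11.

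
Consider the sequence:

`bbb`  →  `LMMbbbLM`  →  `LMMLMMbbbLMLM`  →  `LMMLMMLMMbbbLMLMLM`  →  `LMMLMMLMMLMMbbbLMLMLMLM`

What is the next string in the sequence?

LMMLMMLMMLMMLMMbbbLMLMLMLMLM

Each term wraps the previous one in LMM on the left and LM on the right.
One more step from LMMLMMLMMLMMbbbLMLMLMLM gives the answer.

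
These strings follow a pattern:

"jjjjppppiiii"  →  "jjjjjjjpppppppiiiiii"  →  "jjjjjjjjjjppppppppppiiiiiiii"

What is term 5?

Each string has the form j^{3n+1} p^{3n+1} i^{2n+2} (n = 1, 2, …).
For term 5, n = 5, so the run lengths are 16, 16, 12.

jjjjjjjjjjjjjjjjppppppppppppppppiiiiiiiiiiii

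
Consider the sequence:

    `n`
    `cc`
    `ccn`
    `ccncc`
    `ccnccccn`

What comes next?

ccnccccnccncc

Each term (from the third on) is the previous term followed by the one before it: term 3 = cc·n = ccn.
Continuing: ccnccccn · ccncc gives term 6.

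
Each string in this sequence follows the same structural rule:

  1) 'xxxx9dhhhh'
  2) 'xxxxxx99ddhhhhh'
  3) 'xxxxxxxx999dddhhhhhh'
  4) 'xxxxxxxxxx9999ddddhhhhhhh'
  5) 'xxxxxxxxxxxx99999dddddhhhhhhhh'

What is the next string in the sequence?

Reading off run lengths: x runs 4, 6, 8, 10, 12; 9 runs 1, 2, 3, 4, 5; d runs 1, 2, 3, 4, 5; h runs 4, 5, 6, 7, 8 — each is linear in n, where the shown terms are n = 2, 3, 4, 5, 6.
For the next term, n = 7, so the run lengths are 14, 6, 6, 9.

xxxxxxxxxxxxxx999999ddddddhhhhhhhhh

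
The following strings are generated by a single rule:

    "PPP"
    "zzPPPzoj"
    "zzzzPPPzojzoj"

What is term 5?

zzzzzzzzPPPzojzojzojzoj

Every step adds zz to the front and zoj to the end of the previous string.
From zzzzPPPzojzoj, 2 further steps: zzzzPPPzojzoj → zzzzzzPPPzojzojzoj → (answer).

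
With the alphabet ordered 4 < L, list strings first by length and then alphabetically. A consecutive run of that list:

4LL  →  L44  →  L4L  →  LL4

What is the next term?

The successor of LL4 increments the rightmost position that isn't already L and resets every position after it to 4.

LLL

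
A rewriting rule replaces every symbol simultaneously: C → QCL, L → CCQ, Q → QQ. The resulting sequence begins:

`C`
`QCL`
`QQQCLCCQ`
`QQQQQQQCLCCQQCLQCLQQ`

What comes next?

QQQQQQQQQQQQQQQCLCCQQCLQCLQQQQQCLCCQQQQCLCCQQQQQ

Replace each of the 20 characters of QQQQQQQCLCCQQCLQCLQQ in place — QQ QQ QQ QQ QQ QQ QQ QCL CCQ QCL QCL QQ QQ QCL CCQ QQ QCL CCQ QQ QQ — and concatenate.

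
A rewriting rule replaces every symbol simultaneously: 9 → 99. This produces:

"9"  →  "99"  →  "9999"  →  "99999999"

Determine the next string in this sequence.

9999999999999999

Expanding 99999999: 9→99, 9→99, 9→99, 9→99, 9→99, 9→99, 9→99, 9→99. Concatenated: 99 99 99 99 99 99 99 99.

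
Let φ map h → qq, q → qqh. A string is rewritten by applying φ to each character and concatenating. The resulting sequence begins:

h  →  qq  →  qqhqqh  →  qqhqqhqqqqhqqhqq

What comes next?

qqhqqhqqqqhqqhqqqqhqqhqqhqqhqqqqhqqhqqqqhqqh

φ(qqhqqhqqqqhqqhqq) expands symbol-by-symbol to qqh qqh qq qqh qqh qq qqh qqh qqh qqh qq qqh qqh qq qqh qqh; joining the 16 pieces gives the next term.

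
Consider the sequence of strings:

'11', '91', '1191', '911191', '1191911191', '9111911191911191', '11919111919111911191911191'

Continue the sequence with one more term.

This is a Fibonacci-style word recurrence s(k) = s(k−2)·s(k−1): e.g. 11·91 = 1191.
Continuing: 9111911191911191 · 11919111919111911191911191 gives term 8.

911191119191119111919111919111911191911191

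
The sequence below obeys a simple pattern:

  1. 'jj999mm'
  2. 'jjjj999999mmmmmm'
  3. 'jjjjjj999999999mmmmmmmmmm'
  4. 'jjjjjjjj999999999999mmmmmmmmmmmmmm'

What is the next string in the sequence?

jjjjjjjjjj999999999999999mmmmmmmmmmmmmmmmmm

Each string has the form j^{2n} 9^{3n} m^{4n-2} (n = 1, 2, …).
For the next term, n = 5, so the run lengths are 10, 15, 18.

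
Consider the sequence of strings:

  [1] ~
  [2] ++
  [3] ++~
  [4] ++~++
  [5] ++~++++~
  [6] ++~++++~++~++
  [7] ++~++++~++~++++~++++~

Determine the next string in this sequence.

++~++++~++~++++~++++~++~++++~++~++

From term 3 onward, concatenate the last term with the second-to-last: ++·~ = ++~, ++~·++ = ++~++, …
Continuing: ++~++++~++~++++~++++~ · ++~++++~++~++ gives term 8.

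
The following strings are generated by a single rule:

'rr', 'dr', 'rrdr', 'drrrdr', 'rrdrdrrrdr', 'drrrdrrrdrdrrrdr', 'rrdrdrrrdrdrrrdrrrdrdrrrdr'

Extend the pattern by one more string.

drrrdrrrdrdrrrdrrrdrdrrrdrdrrrdrrrdrdrrrdr

From term 3 onward, concatenate the second-to-last term with the last: rr·dr = rrdr, dr·rrdr = drrrdr, …
Continuing: drrrdrrrdrdrrrdr · rrdrdrrrdrdrrrdrrrdrdrrrdr gives term 8.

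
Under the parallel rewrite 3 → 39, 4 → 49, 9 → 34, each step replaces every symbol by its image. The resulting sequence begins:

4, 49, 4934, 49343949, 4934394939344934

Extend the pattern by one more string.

Applying the rule to each of the 16 symbols of 4934394939344934 gives the pieces 49 34 39 49 39 34 49 34 39 34 39 49 49 34 39 49, which concatenate to the answer.

49343949393449343934394949343949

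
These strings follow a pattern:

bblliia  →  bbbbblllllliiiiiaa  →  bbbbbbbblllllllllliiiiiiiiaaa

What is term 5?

bbbbbbbbbbbbbblllllllllllllllllliiiiiiiiiiiiiiaaaaa

Term n consists of 3n-1 b's, followed by 4n-2 l's, followed by 3n-1 i's, followed by n a's (n = 1, 2, …).
At n = 5 the blocks have lengths 14, 18, 14, 5.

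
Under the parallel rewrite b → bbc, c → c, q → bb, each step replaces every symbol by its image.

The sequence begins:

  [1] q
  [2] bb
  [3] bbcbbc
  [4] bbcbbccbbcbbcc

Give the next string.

φ(bbcbbccbbcbbcc) expands symbol-by-symbol to bbc bbc c bbc bbc c c bbc bbc c bbc bbc c c; joining the 14 pieces gives the next term.

bbcbbccbbcbbcccbbcbbccbbcbbccc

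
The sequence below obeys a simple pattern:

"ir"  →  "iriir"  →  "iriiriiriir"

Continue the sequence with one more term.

iriiriiriiriiriiriiriir

Every step duplicates the string with 'i' between the halves.
One more doubling of iriiriiriir gives the answer.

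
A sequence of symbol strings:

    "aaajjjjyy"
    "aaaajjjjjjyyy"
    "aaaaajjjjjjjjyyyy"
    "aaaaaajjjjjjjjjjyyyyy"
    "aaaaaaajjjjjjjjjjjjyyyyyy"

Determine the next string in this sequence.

Reading off run lengths: a runs 3, 4, 5, 6, 7; j runs 4, 6, 8, 10, 12; y runs 2, 3, 4, 5, 6 — each is linear in n, where the shown terms are n = 2, 3, 4, 5, 6.
Setting n = 7 gives 8, 14, 7 characters in each block.

aaaaaaaajjjjjjjjjjjjjjyyyyyyy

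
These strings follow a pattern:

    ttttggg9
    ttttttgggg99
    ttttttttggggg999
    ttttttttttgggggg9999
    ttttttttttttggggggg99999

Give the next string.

Each string has the form t^{2n} g^{n+1} 9^{n-1}, where the shown terms are n = 2, 3, 4, 5, 6.
For the next term, n = 7, so the run lengths are 14, 8, 6.

ttttttttttttttgggggggg999999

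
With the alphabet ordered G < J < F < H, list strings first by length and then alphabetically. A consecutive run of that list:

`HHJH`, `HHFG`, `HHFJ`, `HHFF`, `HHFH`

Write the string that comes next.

HHHG

The successor of HHFH increments the rightmost position that isn't already H and resets every position after it to G.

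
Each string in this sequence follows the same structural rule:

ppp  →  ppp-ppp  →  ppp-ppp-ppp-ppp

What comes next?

ppp-ppp-ppp-ppp-ppp-ppp-ppp-ppp

Every step duplicates the string with '-' between the halves.
One more doubling of ppp-ppp-ppp-ppp gives the answer.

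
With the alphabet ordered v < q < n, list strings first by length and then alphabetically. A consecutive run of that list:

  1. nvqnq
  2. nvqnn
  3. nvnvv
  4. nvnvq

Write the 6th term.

nvnqv

Advancing 2 positions from nvnvq through nvnvq → nvnvn reaches term 6.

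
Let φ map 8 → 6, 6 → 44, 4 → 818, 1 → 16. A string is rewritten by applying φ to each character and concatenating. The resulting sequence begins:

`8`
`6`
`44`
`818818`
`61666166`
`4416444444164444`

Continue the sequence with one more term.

Rewriting the 16 symbols of 4416444444164444 one by one yields 818 818 16 44 818 818 818 818 818 818 16 44 818 818 818 818; concatenated:

81881816448188188188188188181644818818818818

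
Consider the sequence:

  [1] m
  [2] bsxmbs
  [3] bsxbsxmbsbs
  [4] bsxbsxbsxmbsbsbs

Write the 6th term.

Every step adds bsx to the front and bs to the end of the previous string.
From bsxbsxbsxmbsbsbs, 2 further steps: bsxbsxbsxmbsbsbs → bsxbsxbsxbsxmbsbsbsbs → (answer).

bsxbsxbsxbsxbsxmbsbsbsbsbs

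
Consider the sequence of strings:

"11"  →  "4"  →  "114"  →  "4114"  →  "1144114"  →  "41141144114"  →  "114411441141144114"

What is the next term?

This is a Fibonacci-style word recurrence s(k) = s(k−2)·s(k−1): e.g. 11·4 = 114.
Continuing: 41141144114 · 114411441141144114 gives term 8.

41141144114114411441141144114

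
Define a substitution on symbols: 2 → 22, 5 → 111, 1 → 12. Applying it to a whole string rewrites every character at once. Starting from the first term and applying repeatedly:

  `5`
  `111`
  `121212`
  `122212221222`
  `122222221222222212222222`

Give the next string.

122222222222222212222222222222221222222222222222

Replace each of the 24 characters of 122222221222222212222222 in place — 12 22 22 22 22 22 22 22 12 22 22 22 22 22 22 22 12 22 22 22 22 22 22 22 — and concatenate.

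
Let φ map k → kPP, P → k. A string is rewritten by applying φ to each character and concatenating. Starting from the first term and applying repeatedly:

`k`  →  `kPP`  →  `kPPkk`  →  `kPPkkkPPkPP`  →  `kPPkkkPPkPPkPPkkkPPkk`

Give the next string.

kPPkkkPPkPPkPPkkkPPkkkPPkkkPPkPPkPPkkkPPkPP

Applying the rule to each of the 21 symbols of kPPkkkPPkPPkPPkkkPPkk gives the pieces kPP k k kPP kPP kPP k k kPP k k kPP k k kPP kPP kPP k k kPP kPP, which concatenate to the answer.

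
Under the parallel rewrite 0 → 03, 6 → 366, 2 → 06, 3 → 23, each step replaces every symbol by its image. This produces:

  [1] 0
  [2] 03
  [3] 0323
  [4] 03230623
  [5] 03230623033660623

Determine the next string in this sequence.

03230623033660623032323366366033660623

φ(03230623033660623) expands symbol-by-symbol to 03 23 06 23 03 366 06 23 03 23 23 366 366 03 366 06 23; joining the 17 pieces gives the next term.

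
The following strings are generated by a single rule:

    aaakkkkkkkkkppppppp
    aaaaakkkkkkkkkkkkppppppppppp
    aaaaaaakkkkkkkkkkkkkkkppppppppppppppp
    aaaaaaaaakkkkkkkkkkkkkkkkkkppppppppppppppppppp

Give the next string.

aaaaaaaaaaakkkkkkkkkkkkkkkkkkkkkppppppppppppppppppppppp

Reading off run lengths: a runs 3, 5, 7, 9; k runs 9, 12, 15, 18; p runs 7, 11, 15, 19 — each is linear in n, where the shown terms are n = 2, 3, 4, 5.
Setting n = 6 gives 11, 21, 23 characters in each block.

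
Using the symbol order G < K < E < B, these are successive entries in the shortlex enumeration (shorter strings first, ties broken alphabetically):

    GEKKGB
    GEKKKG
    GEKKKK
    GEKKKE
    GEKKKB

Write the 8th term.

GEKKEE

Stepping forward 3 times from GEKKKB: GEKKKB → GEKKEG → GEKKEK, then the target.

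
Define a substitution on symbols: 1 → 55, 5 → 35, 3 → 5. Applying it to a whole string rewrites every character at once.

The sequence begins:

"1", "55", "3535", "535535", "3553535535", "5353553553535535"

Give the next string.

35535535355353553553535535

φ(5353553553535535) expands symbol-by-symbol to 35 5 35 5 35 35 5 35 35 5 35 5 35 35 5 35; joining the 16 pieces gives the next term.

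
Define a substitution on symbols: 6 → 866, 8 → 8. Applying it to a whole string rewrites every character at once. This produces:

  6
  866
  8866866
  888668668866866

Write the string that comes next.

Rewriting the 15 symbols of 888668668866866 one by one yields 8 8 8 866 866 8 866 866 8 8 866 866 8 866 866; concatenated:

8888668668866866888668668866866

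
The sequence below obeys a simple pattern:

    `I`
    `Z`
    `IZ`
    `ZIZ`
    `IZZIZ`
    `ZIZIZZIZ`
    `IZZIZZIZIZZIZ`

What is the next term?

ZIZIZZIZIZZIZZIZIZZIZ

From term 3 onward, concatenate the second-to-last term with the last: I·Z = IZ, Z·IZ = ZIZ, …
So term 8 is ZIZIZZIZ·IZZIZZIZIZZIZ.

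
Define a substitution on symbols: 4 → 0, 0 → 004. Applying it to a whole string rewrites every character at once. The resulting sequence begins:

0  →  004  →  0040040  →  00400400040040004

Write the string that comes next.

00400400040040004004004000400400040040040

Replace each of the 17 characters of 00400400040040004 in place — 004 004 0 004 004 0 004 004 004 0 004 004 0 004 004 004 0 — and concatenate.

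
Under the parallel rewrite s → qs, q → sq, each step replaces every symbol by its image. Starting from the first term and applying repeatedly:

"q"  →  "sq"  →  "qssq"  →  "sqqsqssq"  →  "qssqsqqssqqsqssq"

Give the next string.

φ(qssqsqqssqqsqssq) expands symbol-by-symbol to sq qs qs sq qs sq sq qs qs sq sq qs sq qs qs sq; joining the 16 pieces gives the next term.

sqqsqssqqssqsqqsqssqsqqssqqsqssq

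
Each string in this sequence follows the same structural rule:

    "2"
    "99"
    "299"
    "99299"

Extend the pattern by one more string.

29999299

From term 3 onward, concatenate the second-to-last term with the last: 2·99 = 299, 99·299 = 99299, …
Continuing: 299 · 99299 gives term 5.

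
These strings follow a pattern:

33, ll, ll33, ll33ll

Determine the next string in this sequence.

ll33llll33

Each term (from the third on) is the previous term followed by the one before it: term 3 = ll·33 = ll33.
Continuing: ll33ll · ll33 gives term 5.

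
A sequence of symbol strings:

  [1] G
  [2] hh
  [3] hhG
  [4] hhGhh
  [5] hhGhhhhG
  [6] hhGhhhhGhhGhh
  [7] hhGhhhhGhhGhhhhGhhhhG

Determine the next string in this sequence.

hhGhhhhGhhGhhhhGhhhhGhhGhhhhGhhGhh

This is a Fibonacci-style word recurrence s(k) = s(k−1)·s(k−2): e.g. hh·G = hhG.
So term 8 is hhGhhhhGhhGhhhhGhhhhG·hhGhhhhGhhGhh.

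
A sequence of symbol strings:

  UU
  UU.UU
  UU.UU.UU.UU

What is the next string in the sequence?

Every step duplicates the string with '.' between the halves.
One more doubling of UU.UU.UU.UU gives the answer.

UU.UU.UU.UU.UU.UU.UU.UU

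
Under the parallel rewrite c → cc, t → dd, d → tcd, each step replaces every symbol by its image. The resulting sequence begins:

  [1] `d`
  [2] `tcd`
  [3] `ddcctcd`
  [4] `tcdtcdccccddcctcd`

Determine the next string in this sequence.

φ(tcdtcdccccddcctcd) expands symbol-by-symbol to dd cc tcd dd cc tcd cc cc cc cc tcd tcd cc cc dd cc tcd; joining the 17 pieces gives the next term.

ddcctcdddcctcdcccccccctcdtcdccccddcctcd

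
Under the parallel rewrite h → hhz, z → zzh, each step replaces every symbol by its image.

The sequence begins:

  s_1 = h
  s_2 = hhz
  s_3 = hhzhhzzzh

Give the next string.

Rewriting each symbol of hhzhhzzzh: h→hhz, h→hhz, z→zzh, h→hhz, h→hhz, z→zzh, z→zzh, z→zzh, h→hhz, which concatenates to hhz hhz zzh hhz hhz zzh zzh zzh hhz.

hhzhhzzzhhhzhhzzzhzzhzzhhhz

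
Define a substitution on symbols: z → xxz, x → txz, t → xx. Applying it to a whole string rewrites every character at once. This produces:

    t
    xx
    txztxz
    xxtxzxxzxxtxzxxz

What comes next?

Rewriting the 16 symbols of xxtxzxxzxxtxzxxz one by one yields txz txz xx txz xxz txz txz xxz txz txz xx txz xxz txz txz xxz; concatenated:

txztxzxxtxzxxztxztxzxxztxztxzxxtxzxxztxztxzxxz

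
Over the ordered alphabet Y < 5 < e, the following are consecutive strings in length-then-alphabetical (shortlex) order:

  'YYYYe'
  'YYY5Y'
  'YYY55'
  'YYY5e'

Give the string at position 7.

YYYee

Advancing 3 positions from YYY5e through YYY5e → YYYeY → YYYe5 reaches term 7.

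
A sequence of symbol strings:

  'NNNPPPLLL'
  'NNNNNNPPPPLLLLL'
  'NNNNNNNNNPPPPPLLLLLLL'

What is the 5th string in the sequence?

NNNNNNNNNNNNNNNPPPPPPPLLLLLLLLLLL

Reading off run lengths: N runs 3, 6, 9; P runs 3, 4, 5; L runs 3, 5, 7 — each is linear in n (n = 1, 2, …).
Setting n = 5 gives 15, 7, 11 characters in each block.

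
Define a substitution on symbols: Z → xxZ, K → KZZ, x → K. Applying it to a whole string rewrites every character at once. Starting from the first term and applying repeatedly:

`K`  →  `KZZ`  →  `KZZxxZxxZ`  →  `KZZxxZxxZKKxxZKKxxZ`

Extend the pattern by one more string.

Rewriting the 19 symbols of KZZxxZxxZKKxxZKKxxZ one by one yields KZZ xxZ xxZ K K xxZ K K xxZ KZZ KZZ K K xxZ KZZ KZZ K K xxZ; concatenated:

KZZxxZxxZKKxxZKKxxZKZZKZZKKxxZKZZKZZKKxxZ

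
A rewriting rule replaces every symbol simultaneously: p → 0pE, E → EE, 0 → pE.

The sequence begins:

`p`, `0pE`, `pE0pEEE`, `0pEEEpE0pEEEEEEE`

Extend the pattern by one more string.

pE0pEEEEEEE0pEEEpE0pEEEEEEEEEEEEEEE

Replace each of the 16 characters of 0pEEEpE0pEEEEEEE in place — pE 0pE EE EE EE 0pE EE pE 0pE EE EE EE EE EE EE EE — and concatenate.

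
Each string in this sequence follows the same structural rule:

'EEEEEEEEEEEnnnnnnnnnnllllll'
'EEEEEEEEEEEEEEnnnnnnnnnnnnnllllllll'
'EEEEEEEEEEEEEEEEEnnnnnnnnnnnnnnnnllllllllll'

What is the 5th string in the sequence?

EEEEEEEEEEEEEEEEEEEEEEEnnnnnnnnnnnnnnnnnnnnnnllllllllllllll

Each string has the form E^{3n+2} n^{3n+1} l^{2n}, where the shown terms are n = 3, 4, 5.
For term 5, n = 7, so the run lengths are 23, 22, 14.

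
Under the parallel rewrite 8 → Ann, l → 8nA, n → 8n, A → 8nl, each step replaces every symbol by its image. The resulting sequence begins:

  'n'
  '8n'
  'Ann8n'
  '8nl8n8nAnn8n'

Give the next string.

Ann8n8nAAnn8nAnn8n8nl8n8nAnn8n

Rewriting each symbol of 8nl8n8nAnn8n: 8→Ann, n→8n, l→8nA, 8→Ann, n→8n, 8→Ann, n→8n, A→8nl, n→8n, n→8n, 8→Ann, n→8n, which concatenates to Ann 8n 8nA Ann 8n Ann 8n 8nl 8n 8n Ann 8n.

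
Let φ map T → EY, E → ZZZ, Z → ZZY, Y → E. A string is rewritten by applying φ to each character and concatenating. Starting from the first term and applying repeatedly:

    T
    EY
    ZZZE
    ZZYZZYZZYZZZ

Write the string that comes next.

ZZYZZYEZZYZZYEZZYZZYEZZYZZYZZY

Rewriting each symbol of ZZYZZYZZYZZZ: Z→ZZY, Z→ZZY, Y→E, Z→ZZY, Z→ZZY, Y→E, Z→ZZY, Z→ZZY, Y→E, Z→ZZY, Z→ZZY, Z→ZZY, which concatenates to ZZY ZZY E ZZY ZZY E ZZY ZZY E ZZY ZZY ZZY.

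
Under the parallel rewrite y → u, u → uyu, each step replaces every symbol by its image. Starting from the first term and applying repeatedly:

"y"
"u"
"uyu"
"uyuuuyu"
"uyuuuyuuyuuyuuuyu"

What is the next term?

uyuuuyuuyuuyuuuyuuyuuuyuuyuuuyuuyuuyuuuyu

Replace each of the 17 characters of uyuuuyuuyuuyuuuyu in place — uyu u uyu uyu uyu u uyu uyu u uyu uyu u uyu uyu uyu u uyu — and concatenate.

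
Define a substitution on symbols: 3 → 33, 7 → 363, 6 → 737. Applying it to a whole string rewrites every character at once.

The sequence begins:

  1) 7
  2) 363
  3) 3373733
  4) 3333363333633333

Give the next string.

3333333333737333333337373333333333

Replace each of the 16 characters of 3333363333633333 in place — 33 33 33 33 33 737 33 33 33 33 737 33 33 33 33 33 — and concatenate.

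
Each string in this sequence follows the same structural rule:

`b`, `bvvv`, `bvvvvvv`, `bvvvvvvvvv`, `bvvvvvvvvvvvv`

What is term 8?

Every step adds vvv to the end: s(k+1) = s(k)·vvv.
From bvvvvvvvvvvvv, 3 further steps: bvvvvvvvvvvvv → bvvvvvvvvvvvvvvv → bvvvvvvvvvvvvvvvvvv → (answer).

bvvvvvvvvvvvvvvvvvvvvv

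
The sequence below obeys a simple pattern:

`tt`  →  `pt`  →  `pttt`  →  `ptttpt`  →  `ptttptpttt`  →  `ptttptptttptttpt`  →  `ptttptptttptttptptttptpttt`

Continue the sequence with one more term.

ptttptptttptttptptttptptttptttptptttptttpt

This is a Fibonacci-style word recurrence s(k) = s(k−1)·s(k−2): e.g. pt·tt = pttt.
The next term joins ptttptptttptttptptttptpttt and ptttptptttptttpt.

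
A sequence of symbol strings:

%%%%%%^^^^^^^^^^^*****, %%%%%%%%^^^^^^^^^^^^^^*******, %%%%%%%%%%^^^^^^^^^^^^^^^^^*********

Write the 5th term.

%%%%%%%%%%%%%%^^^^^^^^^^^^^^^^^^^^^^^*************

The n-th term is 2n %'s then 3n+2 ^'s then 2n-1 *'s, where the shown terms are n = 3, 4, 5.
At n = 7 the blocks have lengths 14, 23, 13.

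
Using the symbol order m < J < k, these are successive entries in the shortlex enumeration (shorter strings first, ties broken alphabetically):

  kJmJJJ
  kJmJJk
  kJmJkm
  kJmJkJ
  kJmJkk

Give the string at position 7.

Stepping forward 2 times from kJmJkk: kJmJkk → kJmkmm, then the target.

kJmkmJ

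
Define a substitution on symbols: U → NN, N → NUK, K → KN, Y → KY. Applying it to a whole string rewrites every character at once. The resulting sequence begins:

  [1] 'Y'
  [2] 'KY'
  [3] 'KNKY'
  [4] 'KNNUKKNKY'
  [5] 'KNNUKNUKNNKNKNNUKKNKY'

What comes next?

KNNUKNUKNNKNNUKNNKNNUKNUKKNNUKKNNUKNUKNNKNKNNUKKNKY

φ(KNNUKNUKNNKNKNNUKKNKY) expands symbol-by-symbol to KN NUK NUK NN KN NUK NN KN NUK NUK KN NUK KN NUK NUK NN KN KN NUK KN KY; joining the 21 pieces gives the next term.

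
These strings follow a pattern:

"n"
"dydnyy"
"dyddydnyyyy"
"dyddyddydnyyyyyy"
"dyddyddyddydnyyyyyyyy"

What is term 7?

Every step adds dyd to the front and yy to the end of the previous string.
From dyddyddyddydnyyyyyyyy, 2 further steps: dyddyddyddydnyyyyyyyy → dyddyddyddyddydnyyyyyyyyyy → (answer).

dyddyddyddyddyddydnyyyyyyyyyyyy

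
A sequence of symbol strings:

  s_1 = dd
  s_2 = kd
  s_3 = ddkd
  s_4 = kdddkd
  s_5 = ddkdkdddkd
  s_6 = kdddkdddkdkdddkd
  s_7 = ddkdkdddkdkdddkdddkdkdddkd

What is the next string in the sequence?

Each term (from the third on) is the two preceding terms concatenated in order: term 3 = dd·kd = ddkd.
So term 8 is kdddkdddkdkdddkd·ddkdkdddkdkdddkdddkdkdddkd.

kdddkdddkdkdddkdddkdkdddkdkdddkdddkdkdddkd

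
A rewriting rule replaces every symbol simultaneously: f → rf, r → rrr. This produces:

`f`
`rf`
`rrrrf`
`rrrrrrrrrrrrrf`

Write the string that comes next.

Applying the rule to each of the 14 symbols of rrrrrrrrrrrrrf gives the pieces rrr rrr rrr rrr rrr rrr rrr rrr rrr rrr rrr rrr rrr rf, which concatenate to the answer.

rrrrrrrrrrrrrrrrrrrrrrrrrrrrrrrrrrrrrrrrf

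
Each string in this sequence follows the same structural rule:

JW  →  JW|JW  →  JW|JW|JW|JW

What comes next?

Every step duplicates the string with '|' between the halves.
Doubling JW|JW|JW|JW with '|' between the halves:

JW|JW|JW|JW|JW|JW|JW|JW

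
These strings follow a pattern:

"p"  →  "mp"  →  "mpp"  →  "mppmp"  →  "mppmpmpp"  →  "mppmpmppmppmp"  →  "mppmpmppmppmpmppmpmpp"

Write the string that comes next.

mppmpmppmppmpmppmpmppmppmpmppmppmp

This is a Fibonacci-style word recurrence s(k) = s(k−1)·s(k−2): e.g. mp·p = mpp.
So term 8 is mppmpmppmppmpmppmpmpp·mppmpmppmppmp.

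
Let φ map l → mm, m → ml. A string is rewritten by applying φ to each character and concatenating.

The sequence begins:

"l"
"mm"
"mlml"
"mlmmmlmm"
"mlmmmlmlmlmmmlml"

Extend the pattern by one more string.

mlmmmlmlmlmmmlmmmlmmmlmlmlmmmlmm

φ(mlmmmlmlmlmmmlml) expands symbol-by-symbol to ml mm ml ml ml mm ml mm ml mm ml ml ml mm ml mm; joining the 16 pieces gives the next term.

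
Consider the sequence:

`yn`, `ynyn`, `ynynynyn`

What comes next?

Each string is two copies of the previous one concatenated.
Doubling ynynynyn:

ynynynynynynynyn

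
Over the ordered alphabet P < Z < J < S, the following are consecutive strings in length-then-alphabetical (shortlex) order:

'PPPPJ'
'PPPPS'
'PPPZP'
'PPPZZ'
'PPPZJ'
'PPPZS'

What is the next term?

The successor of PPPZS increments the rightmost position that isn't already S and resets every position after it to P.

PPPJP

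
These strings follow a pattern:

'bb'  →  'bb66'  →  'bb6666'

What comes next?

The strings grow by a fixed suffix 66 each time.
One more step from bb6666 gives the answer.

bb666666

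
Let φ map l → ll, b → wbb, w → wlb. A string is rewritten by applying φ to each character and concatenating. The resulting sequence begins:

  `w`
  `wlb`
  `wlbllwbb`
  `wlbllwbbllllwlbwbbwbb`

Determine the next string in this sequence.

φ(wlbllwbbllllwlbwbbwbb) expands symbol-by-symbol to wlb ll wbb ll ll wlb wbb wbb ll ll ll ll wlb ll wbb wlb wbb wbb wlb wbb wbb; joining the 21 pieces gives the next term.

wlbllwbbllllwlbwbbwbbllllllllwlbllwbbwlbwbbwbbwlbwbbwbb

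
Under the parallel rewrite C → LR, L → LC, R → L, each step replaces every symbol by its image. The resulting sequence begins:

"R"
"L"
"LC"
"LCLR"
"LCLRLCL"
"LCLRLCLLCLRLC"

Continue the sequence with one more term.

Rewriting the 13 symbols of LCLRLCLLCLRLC one by one yields LC LR LC L LC LR LC LC LR LC L LC LR; concatenated:

LCLRLCLLCLRLCLCLRLCLLCLR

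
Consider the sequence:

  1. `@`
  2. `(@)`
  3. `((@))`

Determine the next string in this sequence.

Each term wraps the previous one in ( on the left and ) on the right.
One more step from ((@)) gives the answer.

(((@)))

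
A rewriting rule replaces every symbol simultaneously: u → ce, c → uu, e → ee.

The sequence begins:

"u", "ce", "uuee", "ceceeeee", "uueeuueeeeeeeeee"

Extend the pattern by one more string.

Rewriting the 16 symbols of uueeuueeeeeeeeee one by one yields ce ce ee ee ce ce ee ee ee ee ee ee ee ee ee ee; concatenated:

ceceeeeececeeeeeeeeeeeeeeeeeeeee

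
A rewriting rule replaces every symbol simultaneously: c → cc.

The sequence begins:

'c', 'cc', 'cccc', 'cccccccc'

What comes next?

Apply φ to cccccccc symbol by symbol: c→cc, c→cc, c→cc, c→cc, c→cc, c→cc, c→cc, c→cc; joined: cc cc cc cc cc cc cc cc.

cccccccccccccccc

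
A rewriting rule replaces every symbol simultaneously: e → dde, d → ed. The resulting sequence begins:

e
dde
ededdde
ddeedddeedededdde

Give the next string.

Rewriting the 17 symbols of ddeedddeedededdde one by one yields ed ed dde dde ed ed ed dde dde ed dde ed dde ed ed ed dde; concatenated:

ededddeddeedededddeddeedddeedddeedededdde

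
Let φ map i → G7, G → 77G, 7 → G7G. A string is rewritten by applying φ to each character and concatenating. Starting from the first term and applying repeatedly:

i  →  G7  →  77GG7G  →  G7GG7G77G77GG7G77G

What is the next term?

Replace each of the 18 characters of G7GG7G77G77GG7G77G in place — 77G G7G 77G 77G G7G 77G G7G G7G 77G G7G G7G 77G 77G G7G 77G G7G G7G 77G — and concatenate.

77GG7G77G77GG7G77GG7GG7G77GG7GG7G77G77GG7G77GG7GG7G77G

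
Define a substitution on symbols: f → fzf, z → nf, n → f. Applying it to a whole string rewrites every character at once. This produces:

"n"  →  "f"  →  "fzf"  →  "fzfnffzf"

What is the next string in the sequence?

fzfnffzfffzffzfnffzf

Apply φ to fzfnffzf symbol by symbol: f→fzf, z→nf, f→fzf, n→f, f→fzf, f→fzf, z→nf, f→fzf; joined: fzf nf fzf f fzf fzf nf fzf.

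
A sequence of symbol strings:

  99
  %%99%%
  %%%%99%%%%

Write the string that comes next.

%%%%%%99%%%%%%

Each term wraps the previous one in %% on the left and %% on the right.
One more step from %%%%99%%%% gives the answer.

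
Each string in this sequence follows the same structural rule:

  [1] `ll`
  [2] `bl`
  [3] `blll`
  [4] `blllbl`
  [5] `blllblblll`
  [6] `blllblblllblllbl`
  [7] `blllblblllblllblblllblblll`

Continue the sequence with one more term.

blllblblllblllblblllblblllblllblblllblllbl

Each term (from the third on) is the previous term followed by the one before it: term 3 = bl·ll = blll.
The next term joins blllblblllblllblblllblblll and blllblblllblllbl.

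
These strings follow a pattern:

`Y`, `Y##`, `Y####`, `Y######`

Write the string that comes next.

Y########

Every step adds ## to the end: s(k+1) = s(k)·##.
One more step from Y###### gives the answer.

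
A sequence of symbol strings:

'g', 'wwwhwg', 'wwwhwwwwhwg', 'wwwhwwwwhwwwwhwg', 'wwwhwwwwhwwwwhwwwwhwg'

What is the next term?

Every step adds wwwhw at the front: s(k+1) = wwwhw·s(k).
Applying this once more to wwwhwwwwhwwwwhwwwwhwg:

wwwhwwwwhwwwwhwwwwhwwwwhwg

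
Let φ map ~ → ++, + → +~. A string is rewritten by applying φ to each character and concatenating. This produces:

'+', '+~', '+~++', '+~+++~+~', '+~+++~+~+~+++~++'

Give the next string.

φ(+~+++~+~+~+++~++) expands symbol-by-symbol to +~ ++ +~ +~ +~ ++ +~ ++ +~ ++ +~ +~ +~ ++ +~ +~; joining the 16 pieces gives the next term.

+~+++~+~+~+++~+++~+++~+~+~+++~+~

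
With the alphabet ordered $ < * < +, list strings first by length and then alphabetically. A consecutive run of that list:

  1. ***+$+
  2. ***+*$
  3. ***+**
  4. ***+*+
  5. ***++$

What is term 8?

Advancing 3 positions from ***++$ through ***++$ → ***++* → ***+++ reaches term 8.

**+$$$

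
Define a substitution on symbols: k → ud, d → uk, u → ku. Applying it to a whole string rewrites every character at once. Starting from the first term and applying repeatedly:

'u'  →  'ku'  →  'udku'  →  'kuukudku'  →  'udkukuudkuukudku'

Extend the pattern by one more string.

Rewriting the 16 symbols of udkukuudkuukudku one by one yields ku uk ud ku ud ku ku uk ud ku ku ud ku uk ud ku; concatenated:

kuukudkuudkukuukudkukuudkuukudku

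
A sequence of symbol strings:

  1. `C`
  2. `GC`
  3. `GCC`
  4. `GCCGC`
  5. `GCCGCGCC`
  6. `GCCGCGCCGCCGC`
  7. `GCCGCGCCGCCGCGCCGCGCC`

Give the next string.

GCCGCGCCGCCGCGCCGCGCCGCCGCGCCGCCGC

Each term (from the third on) is the previous term followed by the one before it: term 3 = GC·C = GCC.
The next term joins GCCGCGCCGCCGCGCCGCGCC and GCCGCGCCGCCGC.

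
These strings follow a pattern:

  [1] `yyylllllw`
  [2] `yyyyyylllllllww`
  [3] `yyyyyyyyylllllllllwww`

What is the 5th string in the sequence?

yyyyyyyyyyyyyyylllllllllllllwwwww

Each string has the form y^{3n} l^{2n+3} w^{n} (n = 1, 2, …).
For term 5, n = 5, so the run lengths are 15, 13, 5.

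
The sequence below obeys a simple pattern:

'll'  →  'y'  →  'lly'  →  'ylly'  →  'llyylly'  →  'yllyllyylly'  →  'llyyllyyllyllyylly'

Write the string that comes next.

Each term (from the third on) is the two preceding terms concatenated in order: term 3 = ll·y = lly.
The next term joins yllyllyylly and llyyllyyllyllyylly.

yllyllyyllyllyyllyyllyllyylly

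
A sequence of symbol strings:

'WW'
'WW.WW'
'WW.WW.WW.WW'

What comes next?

Every step duplicates the string with '.' between the halves.
So the next term is two copies of WW.WW.WW.WW with '.' between the halves.

WW.WW.WW.WW.WW.WW.WW.WW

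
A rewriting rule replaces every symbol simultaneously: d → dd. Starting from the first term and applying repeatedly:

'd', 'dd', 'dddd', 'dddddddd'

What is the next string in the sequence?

dddddddddddddddd

Rewriting each symbol of dddddddd: d→dd, d→dd, d→dd, d→dd, d→dd, d→dd, d→dd, d→dd, which concatenates to dd dd dd dd dd dd dd dd.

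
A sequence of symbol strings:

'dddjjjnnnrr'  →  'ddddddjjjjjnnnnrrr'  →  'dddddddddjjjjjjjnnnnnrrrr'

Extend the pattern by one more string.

Reading off run lengths: d runs 3, 6, 9; j runs 3, 5, 7; n runs 3, 4, 5; r runs 2, 3, 4 — each is linear in n (n = 1, 2, …).
For the next term, n = 4, so the run lengths are 12, 9, 6, 5.

ddddddddddddjjjjjjjjjnnnnnnrrrrr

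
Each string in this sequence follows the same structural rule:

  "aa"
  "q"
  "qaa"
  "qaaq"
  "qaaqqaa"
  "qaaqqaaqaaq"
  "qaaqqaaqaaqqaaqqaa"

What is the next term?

qaaqqaaqaaqqaaqqaaqaaqqaaqaaq

Each term (from the third on) is the previous term followed by the one before it: term 3 = q·aa = qaa.
The next term joins qaaqqaaqaaqqaaqqaa and qaaqqaaqaaq.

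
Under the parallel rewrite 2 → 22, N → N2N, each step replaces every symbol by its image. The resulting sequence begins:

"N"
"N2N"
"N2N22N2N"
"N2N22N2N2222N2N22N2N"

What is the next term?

N2N22N2N2222N2N22N2N22222222N2N22N2N2222N2N22N2N

Replace each of the 20 characters of N2N22N2N2222N2N22N2N in place — N2N 22 N2N 22 22 N2N 22 N2N 22 22 22 22 N2N 22 N2N 22 22 N2N 22 N2N — and concatenate.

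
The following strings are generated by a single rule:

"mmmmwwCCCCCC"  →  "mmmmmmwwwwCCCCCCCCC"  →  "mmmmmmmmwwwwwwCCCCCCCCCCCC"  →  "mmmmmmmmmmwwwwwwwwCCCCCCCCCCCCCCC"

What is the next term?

mmmmmmmmmmmmwwwwwwwwwwCCCCCCCCCCCCCCCCCC

The n-th term is 2n+2 m's then 2n w's then 3n+3 C's (n = 1, 2, …).
For the next term, n = 5, so the run lengths are 12, 10, 18.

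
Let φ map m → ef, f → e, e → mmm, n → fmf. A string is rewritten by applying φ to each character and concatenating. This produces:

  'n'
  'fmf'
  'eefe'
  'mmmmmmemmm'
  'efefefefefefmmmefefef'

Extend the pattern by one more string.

Applying the rule to each of the 21 symbols of efefefefefefmmmefefef gives the pieces mmm e mmm e mmm e mmm e mmm e mmm e ef ef ef mmm e mmm e mmm e, which concatenate to the answer.

mmmemmmemmmemmmemmmemmmeefefefmmmemmmemmme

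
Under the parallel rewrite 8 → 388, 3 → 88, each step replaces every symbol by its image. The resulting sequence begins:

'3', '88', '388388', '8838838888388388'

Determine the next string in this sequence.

38838888388388883883883883888838838888388388

Replace each of the 16 characters of 8838838888388388 in place — 388 388 88 388 388 88 388 388 388 388 88 388 388 88 388 388 — and concatenate.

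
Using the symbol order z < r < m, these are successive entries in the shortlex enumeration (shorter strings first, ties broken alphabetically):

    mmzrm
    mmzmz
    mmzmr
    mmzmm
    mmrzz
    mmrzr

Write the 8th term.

mmrrz

Continuing the enumeration 2 steps past mmrzr: mmrzr → mmrzm → (answer).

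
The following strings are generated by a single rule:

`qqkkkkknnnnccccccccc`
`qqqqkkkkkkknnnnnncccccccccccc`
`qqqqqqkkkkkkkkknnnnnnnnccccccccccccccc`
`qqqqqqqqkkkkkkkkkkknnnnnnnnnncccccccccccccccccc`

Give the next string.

Reading off run lengths: q runs 2, 4, 6, 8; k runs 5, 7, 9, 11; n runs 4, 6, 8, 10; c runs 9, 12, 15, 18 — each is linear in n, where the shown terms are n = 2, 3, 4, 5.
For the next term, n = 6, so the run lengths are 10, 13, 12, 21.

qqqqqqqqqqkkkkkkkkkkkkknnnnnnnnnnnnccccccccccccccccccccc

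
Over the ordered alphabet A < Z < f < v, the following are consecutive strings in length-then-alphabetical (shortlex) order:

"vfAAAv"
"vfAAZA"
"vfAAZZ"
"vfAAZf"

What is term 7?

vfAAfZ

Advancing 3 positions from vfAAZf through vfAAZf → vfAAZv → vfAAfA reaches term 7.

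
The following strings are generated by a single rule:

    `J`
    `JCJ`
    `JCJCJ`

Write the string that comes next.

The strings grow by a fixed suffix CJ each time.
Applying this once more to JCJCJ:

JCJCJCJ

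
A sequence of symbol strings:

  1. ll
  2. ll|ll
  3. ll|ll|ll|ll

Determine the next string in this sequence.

ll|ll|ll|ll|ll|ll|ll|ll

Each string is two copies of the previous one joined by '|'.
So the next term is two copies of ll|ll|ll|ll with '|' between the halves.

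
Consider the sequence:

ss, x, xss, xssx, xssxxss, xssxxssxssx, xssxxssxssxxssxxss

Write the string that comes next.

Each term (from the third on) is the previous term followed by the one before it: term 3 = x·ss = xss.
Continuing: xssxxssxssxxssxxss · xssxxssxssx gives term 8.

xssxxssxssxxssxxssxssxxssxssx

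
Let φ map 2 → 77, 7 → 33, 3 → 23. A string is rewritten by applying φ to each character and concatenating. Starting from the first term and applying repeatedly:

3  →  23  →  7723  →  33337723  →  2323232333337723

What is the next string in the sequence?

Rewriting the 16 symbols of 2323232333337723 one by one yields 77 23 77 23 77 23 77 23 23 23 23 23 33 33 77 23; concatenated:

77237723772377232323232333337723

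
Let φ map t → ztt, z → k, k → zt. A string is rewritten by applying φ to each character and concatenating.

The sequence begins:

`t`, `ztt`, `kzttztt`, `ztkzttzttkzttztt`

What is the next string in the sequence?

φ(ztkzttzttkzttztt) expands symbol-by-symbol to k ztt zt k ztt ztt k ztt ztt zt k ztt ztt k ztt ztt; joining the 16 pieces gives the next term.

kzttztkzttzttkzttzttztkzttzttkzttztt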